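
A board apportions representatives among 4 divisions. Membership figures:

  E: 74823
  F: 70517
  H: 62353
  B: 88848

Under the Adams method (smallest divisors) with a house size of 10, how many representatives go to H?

2

Standard divisor 296541/10 ≈ 29654.1; standard quotas: E 2.523, F 2.378, H 2.103, B 2.996.
Rounding up gives 3, 3, 3, 3 = 12 seats, so the divisor must be adjusted.
With modified divisor 36300: modified quotas E 2.061, F 1.943, H 1.718, B 2.448.
Rounding up: E 3, F 2, H 2, B 3 (total 10).
H receives 2.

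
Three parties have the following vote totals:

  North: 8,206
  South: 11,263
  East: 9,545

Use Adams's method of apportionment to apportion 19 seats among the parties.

North=6; South=7; East=6

Standard divisor 29014/19 ≈ 1527.053; standard quotas: North 5.374, South 7.376, East 6.251.
Rounding up gives 6, 8, 7 = 21 seats, so the divisor must be adjusted.
With modified divisor 1630: modified quotas North 5.034, South 6.910, East 5.856.
Rounding up: North 6, South 7, East 6 (total 19).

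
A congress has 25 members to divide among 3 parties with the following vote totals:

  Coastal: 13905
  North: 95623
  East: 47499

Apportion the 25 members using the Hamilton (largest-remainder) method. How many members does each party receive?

Coastal 2; North 15; East 8

Standard divisor: 157027 ÷ 25 ≈ 6281.08.
Standard quotas: Coastal 2.2138, North 15.2240, East 7.5622.
Lower quotas: Coastal 2, North 15, East 7 (sum 24, leaving 1 seat).
Remainders in descending order: East 0.5622, North 0.2240, Coastal 0.2138.
Largest remainder: East receives the extra seat.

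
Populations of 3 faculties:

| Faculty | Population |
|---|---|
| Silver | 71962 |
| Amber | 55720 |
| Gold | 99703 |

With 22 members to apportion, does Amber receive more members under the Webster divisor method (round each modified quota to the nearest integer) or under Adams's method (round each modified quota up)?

Adams

Webster: Silver 7, Amber 5, Gold 10.
Adams: Silver 7, Amber 6, Gold 9.
Amber gets 5 under Webster and 6 under Adams.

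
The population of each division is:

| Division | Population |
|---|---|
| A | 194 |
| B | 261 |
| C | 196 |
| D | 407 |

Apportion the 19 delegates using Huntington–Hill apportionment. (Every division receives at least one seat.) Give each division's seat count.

A 3; B 5; C 4; D 7

With divisor 56.3: modified quotas A 3.446, B 4.636, C 3.481, D 7.229.
Geometric-mean thresholds: A √(3·4)=3.464, B √(4·5)=4.472, C √(3·4)=3.464, D √(7·8)=7.483.
Each quota rounded against its threshold gives A 3, B 5, C 4, D 7 (total 19).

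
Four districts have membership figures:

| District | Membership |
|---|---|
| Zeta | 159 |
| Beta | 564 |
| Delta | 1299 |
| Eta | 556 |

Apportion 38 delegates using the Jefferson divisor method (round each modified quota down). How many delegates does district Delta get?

Standard divisor 2578/38 ≈ 67.842; standard quotas: Zeta 2.344, Beta 8.313, Delta 19.147, Eta 8.196.
Rounding down gives 2, 8, 19, 8 = 37 seats, so the divisor must be adjusted.
With modified divisor 64: modified quotas Zeta 2.484, Beta 8.812, Delta 20.297, Eta 8.688.
Rounding down: Zeta 2, Beta 8, Delta 20, Eta 8 (total 38).
Delta receives 20.

20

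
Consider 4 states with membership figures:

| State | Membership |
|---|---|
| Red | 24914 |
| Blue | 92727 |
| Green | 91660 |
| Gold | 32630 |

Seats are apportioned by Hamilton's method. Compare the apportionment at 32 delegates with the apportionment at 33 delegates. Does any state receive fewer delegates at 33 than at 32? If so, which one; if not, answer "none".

At 32 seats: Red 3, Blue 12, Green 12, Gold 5.
At 33 seats: Red 3, Blue 13, Green 13, Gold 4.
Gold drops from 5 to 4.

Gold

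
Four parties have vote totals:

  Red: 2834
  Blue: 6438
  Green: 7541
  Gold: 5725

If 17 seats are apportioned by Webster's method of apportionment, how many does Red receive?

Standard divisor 22538/17 ≈ 1325.765; standard quotas: Red 2.138, Blue 4.856, Green 5.688, Gold 4.318.
Rounding to the nearest integer gives Red 2, Blue 5, Green 6, Gold 4 — total 17, matching the house size, so no adjustment is needed.
Red receives 2.

2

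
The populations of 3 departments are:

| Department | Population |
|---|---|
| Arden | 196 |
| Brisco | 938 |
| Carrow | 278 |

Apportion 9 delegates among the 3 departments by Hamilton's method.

Standard divisor: 1412 ÷ 9 ≈ 156.889.
Standard quotas: Arden 1.249, Brisco 5.979, Carrow 1.772.
Lower quotas: Arden 1, Brisco 5, Carrow 1 (sum 7, leaving 2 seats).
Remainders in descending order: Brisco 0.979, Carrow 0.772, Arden 0.249.
The surplus seats go to Brisco, Carrow.

Arden 1; Brisco 6; Carrow 2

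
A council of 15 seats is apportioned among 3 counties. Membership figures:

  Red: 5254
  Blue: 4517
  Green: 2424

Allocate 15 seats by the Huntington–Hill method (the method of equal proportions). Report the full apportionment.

Red=6, Blue=6, Green=3

With divisor 818: modified quotas Red 6.423, Blue 5.522, Green 2.963.
Geometric-mean thresholds: Red √(6·7)=6.481, Blue √(5·6)=5.477, Green √(2·3)=2.449.
Each quota rounded against its threshold gives Red 6, Blue 6, Green 3 (total 15).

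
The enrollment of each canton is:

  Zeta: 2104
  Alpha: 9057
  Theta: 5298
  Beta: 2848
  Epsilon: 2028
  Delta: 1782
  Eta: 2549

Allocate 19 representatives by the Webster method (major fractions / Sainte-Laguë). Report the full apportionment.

Zeta=2, Alpha=7, Theta=4, Beta=2, Epsilon=1, Delta=1, Eta=2

Standard divisor 25666/19 ≈ 1350.842; standard quotas: Zeta 1.558, Alpha 6.705, Theta 3.922, Beta 2.108, Epsilon 1.501, Delta 1.319, Eta 1.887.
Rounding to the nearest integer gives 2, 7, 4, 2, 2, 1, 2 = 20 seats, so the divisor must be adjusted.
With modified divisor 1373: modified quotas Zeta 1.532, Alpha 6.597, Theta 3.859, Beta 2.074, Epsilon 1.477, Delta 1.298, Eta 1.857.
Rounding to the nearest integer: Zeta 2, Alpha 7, Theta 4, Beta 2, Epsilon 1, Delta 1, Eta 2 (total 19).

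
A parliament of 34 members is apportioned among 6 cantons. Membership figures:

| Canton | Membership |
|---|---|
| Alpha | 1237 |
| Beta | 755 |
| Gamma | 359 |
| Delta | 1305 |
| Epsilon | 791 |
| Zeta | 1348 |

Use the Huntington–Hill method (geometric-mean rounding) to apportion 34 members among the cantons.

With divisor 172: modified quotas Alpha 7.192, Beta 4.390, Gamma 2.087, Delta 7.587, Epsilon 4.599, Zeta 7.837.
Geometric-mean thresholds: Alpha √(7·8)=7.483, Beta √(4·5)=4.472, Gamma √(2·3)=2.449, Delta √(7·8)=7.483, Epsilon √(4·5)=4.472, Zeta √(7·8)=7.483.
Each quota rounded against its threshold gives Alpha 7, Beta 4, Gamma 2, Delta 8, Epsilon 5, Zeta 8 (total 34).

Alpha: 7; Beta: 4; Gamma: 2; Delta: 8; Epsilon: 5; Zeta: 8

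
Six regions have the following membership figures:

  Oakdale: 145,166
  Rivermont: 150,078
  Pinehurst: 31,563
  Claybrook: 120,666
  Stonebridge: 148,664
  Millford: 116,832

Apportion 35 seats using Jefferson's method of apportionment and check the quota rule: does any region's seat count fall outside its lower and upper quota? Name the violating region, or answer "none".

none

Standard quotas: Oakdale 7.126, Rivermont 7.367, Pinehurst 1.549, Claybrook 5.924, Stonebridge 7.298, Millford 5.735.
Jefferson allocation: Oakdale 7, Rivermont 8, Pinehurst 1, Claybrook 6, Stonebridge 7, Millford 6.
Every allocation lies between the lower and upper quota.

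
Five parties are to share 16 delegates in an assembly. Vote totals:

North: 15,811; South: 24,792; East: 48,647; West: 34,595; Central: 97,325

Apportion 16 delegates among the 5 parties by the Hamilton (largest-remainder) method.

The standard divisor is 221170/16 ≈ 13823.125.
Standard quotas: North 1.1438, South 1.7935, East 3.5192, West 2.5027, Central 7.0407.
Lower quotas: North 1, South 1, East 3, West 2, Central 7 (sum 14, leaving 2 seats).
Remainders in descending order: South 0.7935, East 0.5192, West 0.5027, North 0.1438, Central 0.0407.
The surplus seats go to South, East.

North: 1; South: 2; East: 4; West: 2; Central: 7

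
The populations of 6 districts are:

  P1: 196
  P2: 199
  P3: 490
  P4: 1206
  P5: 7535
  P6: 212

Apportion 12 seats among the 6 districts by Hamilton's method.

P1=0, P2=0, P3=1, P4=2, P5=9, P6=0

Standard divisor: 9838 ÷ 12 ≈ 819.833.
Standard quotas: P1 0.2391, P2 0.2427, P3 0.5977, P4 1.4710, P5 9.1909, P6 0.2586.
Lower quotas: P1 0, P2 0, P3 0, P4 1, P5 9, P6 0 (sum 10, leaving 2 seats).
Remainders in descending order: P3 0.5977, P4 0.4710, P6 0.2586, P2 0.2427, P1 0.2391, P5 0.1909.
The surplus seats go to P3, P4.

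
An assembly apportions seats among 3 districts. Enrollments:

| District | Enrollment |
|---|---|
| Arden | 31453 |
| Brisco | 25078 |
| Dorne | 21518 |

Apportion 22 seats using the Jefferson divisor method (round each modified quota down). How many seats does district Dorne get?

Standard divisor 78049/22 ≈ 3547.682; standard quotas: Arden 8.866, Brisco 7.069, Dorne 6.065.
Rounding down gives 8, 7, 6 = 21 seats, so the divisor must be adjusted.
With modified divisor 3300: modified quotas Arden 9.531, Brisco 7.599, Dorne 6.521.
Rounding down: Arden 9, Brisco 7, Dorne 6 (total 22).
Dorne receives 6.

6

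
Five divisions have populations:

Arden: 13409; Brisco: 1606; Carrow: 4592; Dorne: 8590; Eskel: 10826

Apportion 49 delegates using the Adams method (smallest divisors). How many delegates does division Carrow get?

Standard divisor 39023/49 ≈ 796.388; standard quotas: Arden 16.837, Brisco 2.017, Carrow 5.766, Dorne 10.786, Eskel 13.594.
Rounding up gives 17, 3, 6, 11, 14 = 51 seats, so the divisor must be adjusted.
With modified divisor 835: modified quotas Arden 16.059, Brisco 1.923, Carrow 5.499, Dorne 10.287, Eskel 12.965.
Rounding up: Arden 17, Brisco 2, Carrow 6, Dorne 11, Eskel 13 (total 49).
Carrow receives 6.

6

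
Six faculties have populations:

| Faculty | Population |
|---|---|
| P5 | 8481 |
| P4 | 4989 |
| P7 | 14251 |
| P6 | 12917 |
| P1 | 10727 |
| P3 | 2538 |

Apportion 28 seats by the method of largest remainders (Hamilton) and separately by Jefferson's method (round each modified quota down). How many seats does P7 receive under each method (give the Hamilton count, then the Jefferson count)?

Hamilton: P5 4, P4 3, P7 7, P6 7, P1 6, P3 1.
Jefferson: P5 4, P4 2, P7 8, P6 7, P1 6, P3 1.
P7 gets 7 under Hamilton and 8 under Jefferson.

7 and 8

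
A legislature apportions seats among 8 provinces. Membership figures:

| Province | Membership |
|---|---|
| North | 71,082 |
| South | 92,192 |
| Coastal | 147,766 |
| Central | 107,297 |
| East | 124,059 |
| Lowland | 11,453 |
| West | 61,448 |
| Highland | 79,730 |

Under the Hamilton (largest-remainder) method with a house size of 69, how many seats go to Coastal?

15

The standard divisor is 695027/69 ≈ 10072.855.
Standard quotas: North 7.0568, South 9.1525, Coastal 14.6697, Central 10.6521, East 12.3162, Lowland 1.1370, West 6.1004, Highland 7.9153.
Lower quotas: North 7, South 9, Coastal 14, Central 10, East 12, Lowland 1, West 6, Highland 7 (sum 66, leaving 3 seats).
Remainders in descending order: Highland 0.9153, Coastal 0.6697, Central 0.6521, East 0.3162, South 0.1525, Lowland 0.1370, West 0.1004, North 0.0568.
The surplus seats go to Highland, Coastal, Central.
Coastal receives 15.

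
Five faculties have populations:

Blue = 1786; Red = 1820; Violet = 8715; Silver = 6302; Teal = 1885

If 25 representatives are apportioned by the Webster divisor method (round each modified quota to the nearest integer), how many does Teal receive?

Standard divisor 20508/25 ≈ 820.32; standard quotas: Blue 2.177, Red 2.219, Violet 10.624, Silver 7.682, Teal 2.298.
Rounding to the nearest integer gives Blue 2, Red 2, Violet 11, Silver 8, Teal 2 — total 25, matching the house size, so no adjustment is needed.
Teal receives 2.

2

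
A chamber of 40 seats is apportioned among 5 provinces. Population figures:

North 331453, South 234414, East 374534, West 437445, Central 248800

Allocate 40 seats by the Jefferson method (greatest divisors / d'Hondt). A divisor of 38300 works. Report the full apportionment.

With modified divisor 38300: modified quotas North 8.654, South 6.120, East 9.779, West 11.422, Central 6.496.
Rounding down: North 8, South 6, East 9, West 11, Central 6 (total 40).

North=8; South=6; East=9; West=11; Central=6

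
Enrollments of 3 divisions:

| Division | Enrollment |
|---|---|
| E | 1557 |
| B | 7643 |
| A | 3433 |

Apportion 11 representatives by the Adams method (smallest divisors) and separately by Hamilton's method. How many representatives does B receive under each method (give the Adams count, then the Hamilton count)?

Adams: E 2, B 6, A 3.
Hamilton: E 1, B 7, A 3.
B gets 6 under Adams and 7 under Hamilton.

6 and 7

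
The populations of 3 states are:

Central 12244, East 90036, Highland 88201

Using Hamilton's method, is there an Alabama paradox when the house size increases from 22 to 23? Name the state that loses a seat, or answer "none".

At 22 seats: Central 2, East 10, Highland 10.
At 23 seats: Central 1, East 11, Highland 11.
Central drops from 2 to 1.

Central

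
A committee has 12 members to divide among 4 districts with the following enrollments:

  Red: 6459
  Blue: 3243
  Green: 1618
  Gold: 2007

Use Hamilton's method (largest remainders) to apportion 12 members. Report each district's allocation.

Red: 6, Blue: 3, Green: 1, Gold: 2

The standard divisor is 13327/12 ≈ 1110.583.
Standard quotas: Red 5.8159, Blue 2.9201, Green 1.4569, Gold 1.8072.
Lower quotas: Red 5, Blue 2, Green 1, Gold 1 (sum 9, leaving 3 seats).
Remainders in descending order: Blue 0.9201, Red 0.8159, Gold 0.8072, Green 0.4569.
The surplus seats go to Blue, Red, Gold.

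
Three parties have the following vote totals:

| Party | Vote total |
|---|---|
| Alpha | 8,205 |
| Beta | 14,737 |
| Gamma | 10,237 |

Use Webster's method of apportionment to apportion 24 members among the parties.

Standard divisor 33179/24 ≈ 1382.458; standard quotas: Alpha 5.935, Beta 10.660, Gamma 7.405.
Rounding to the nearest integer gives Alpha 6, Beta 11, Gamma 7 — total 24, matching the house size, so no adjustment is needed.

Alpha: 6, Beta: 11, Gamma: 7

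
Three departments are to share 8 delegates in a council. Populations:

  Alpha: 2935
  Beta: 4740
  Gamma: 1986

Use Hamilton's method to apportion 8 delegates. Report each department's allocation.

Total 9661; standard divisor 9661/8 ≈ 1207.625.
Standard quotas: Alpha 2.430, Beta 3.925, Gamma 1.645.
Lower quotas: Alpha 2, Beta 3, Gamma 1 (sum 6, leaving 2 seats).
Remainders in descending order: Beta 0.925, Gamma 0.645, Alpha 0.430.
Largest remainders: Beta, Gamma receive the extra seats.

Alpha: 2, Beta: 4, Gamma: 2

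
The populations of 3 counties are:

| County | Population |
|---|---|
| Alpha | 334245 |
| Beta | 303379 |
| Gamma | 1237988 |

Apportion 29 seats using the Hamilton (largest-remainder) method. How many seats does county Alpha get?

5

Total 1875612; standard divisor 1875612/29 ≈ 64676.276.
Standard quotas: Alpha 5.1680, Beta 4.6907, Gamma 19.1413.
Lower quotas: Alpha 5, Beta 4, Gamma 19 (sum 28, leaving 1 seat).
Remainders in descending order: Beta 0.6907, Alpha 0.1680, Gamma 0.1413.
Largest remainder: Beta receives the extra seat.
Alpha receives 5.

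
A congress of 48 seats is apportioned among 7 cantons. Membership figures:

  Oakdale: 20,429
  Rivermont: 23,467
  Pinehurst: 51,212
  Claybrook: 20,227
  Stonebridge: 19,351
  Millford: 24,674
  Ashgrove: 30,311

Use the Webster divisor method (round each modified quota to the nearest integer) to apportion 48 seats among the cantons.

Oakdale 5; Rivermont 6; Pinehurst 13; Claybrook 5; Stonebridge 5; Millford 6; Ashgrove 8

Standard divisor 189671/48 ≈ 3951.479; standard quotas: Oakdale 5.170, Rivermont 5.939, Pinehurst 12.960, Claybrook 5.119, Stonebridge 4.897, Millford 6.244, Ashgrove 7.671.
Rounding to the nearest integer gives Oakdale 5, Rivermont 6, Pinehurst 13, Claybrook 5, Stonebridge 5, Millford 6, Ashgrove 8 — total 48, matching the house size, so no adjustment is needed.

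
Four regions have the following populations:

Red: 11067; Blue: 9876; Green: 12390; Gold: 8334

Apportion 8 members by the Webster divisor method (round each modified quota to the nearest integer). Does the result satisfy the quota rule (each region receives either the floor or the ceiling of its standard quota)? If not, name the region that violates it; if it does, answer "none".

none

Standard quotas: Red 2.125, Blue 1.896, Green 2.379, Gold 1.600.
Webster allocation: Red 2, Blue 2, Green 2, Gold 2.
Every allocation lies between the lower and upper quota.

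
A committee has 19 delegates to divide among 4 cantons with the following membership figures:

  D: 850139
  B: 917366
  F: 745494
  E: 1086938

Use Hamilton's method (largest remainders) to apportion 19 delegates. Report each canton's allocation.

D 4, B 5, F 4, E 6

Total 3599937; standard divisor 3599937/19 ≈ 189470.368.
Standard quotas: D 4.4869, B 4.8417, F 3.9346, E 5.7367.
Lower quotas: D 4, B 4, F 3, E 5 (sum 16, leaving 3 seats).
Remainders in descending order: F 0.9346, B 0.8417, E 0.7367, D 0.4869.
Largest remainders: F, B, E receive the extra seats.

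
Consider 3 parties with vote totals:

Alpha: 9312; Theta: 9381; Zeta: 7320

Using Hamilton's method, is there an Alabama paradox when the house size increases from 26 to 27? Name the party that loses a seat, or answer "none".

none

At 26 seats: Alpha 9, Theta 10, Zeta 7.
At 27 seats: Alpha 10, Theta 10, Zeta 7.
No party's allocation decreased.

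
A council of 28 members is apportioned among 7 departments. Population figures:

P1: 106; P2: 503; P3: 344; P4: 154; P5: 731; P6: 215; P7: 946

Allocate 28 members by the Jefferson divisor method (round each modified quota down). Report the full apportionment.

Standard divisor 2999/28 ≈ 107.107; standard quotas: P1 0.990, P2 4.696, P3 3.212, P4 1.438, P5 6.825, P6 2.007, P7 8.832.
Rounding down gives 0, 4, 3, 1, 6, 2, 8 = 24 seats, so the divisor must be adjusted.
With modified divisor 100: modified quotas P1 1.060, P2 5.030, P3 3.440, P4 1.540, P5 7.310, P6 2.150, P7 9.460.
Rounding down: P1 1, P2 5, P3 3, P4 1, P5 7, P6 2, P7 9 (total 28).

P1=1, P2=5, P3=3, P4=1, P5=7, P6=2, P7=9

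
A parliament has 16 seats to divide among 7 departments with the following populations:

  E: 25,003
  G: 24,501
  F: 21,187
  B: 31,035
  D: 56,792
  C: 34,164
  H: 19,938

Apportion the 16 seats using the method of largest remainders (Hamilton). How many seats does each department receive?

E=2, G=2, F=2, B=2, D=4, C=3, H=1

Total 212620; standard divisor 212620/16 ≈ 13288.75.
Standard quotas: E 1.8815, G 1.8437, F 1.5944, B 2.3354, D 4.2737, C 2.5709, H 1.5004.
Lower quotas: E 1, G 1, F 1, B 2, D 4, C 2, H 1 (sum 12, leaving 4 seats).
Remainders in descending order: E 0.8815, G 0.8437, F 0.5944, C 0.5709, H 0.5004, B 0.3354, D 0.2737.
Largest remainders: E, G, F, C receive the extra seats.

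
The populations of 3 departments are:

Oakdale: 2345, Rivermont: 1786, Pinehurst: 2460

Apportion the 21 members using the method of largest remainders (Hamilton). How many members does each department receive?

The standard divisor is 6591/21 ≈ 313.857.
Standard quotas: Oakdale 7.472, Rivermont 5.690, Pinehurst 7.838.
Lower quotas: Oakdale 7, Rivermont 5, Pinehurst 7 (sum 19, leaving 2 seats).
Remainders in descending order: Pinehurst 0.838, Rivermont 0.690, Oakdale 0.472.
The surplus seats go to Pinehurst, Rivermont.

Oakdale=7, Rivermont=6, Pinehurst=8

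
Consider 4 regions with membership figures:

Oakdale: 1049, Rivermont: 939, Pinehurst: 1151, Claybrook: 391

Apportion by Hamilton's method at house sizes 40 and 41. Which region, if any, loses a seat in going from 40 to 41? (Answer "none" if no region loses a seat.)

At 40 seats: Oakdale 12, Rivermont 11, Pinehurst 13, Claybrook 4.
At 41 seats: Oakdale 12, Rivermont 11, Pinehurst 13, Claybrook 5.
No region's allocation decreased.

none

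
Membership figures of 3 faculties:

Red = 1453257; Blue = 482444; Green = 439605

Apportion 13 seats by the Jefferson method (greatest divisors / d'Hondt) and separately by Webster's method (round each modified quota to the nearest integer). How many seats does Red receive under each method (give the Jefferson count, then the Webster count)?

Jefferson: Red 9, Blue 2, Green 2.
Webster: Red 8, Blue 3, Green 2.
Red gets 9 under Jefferson and 8 under Webster.

9 and 8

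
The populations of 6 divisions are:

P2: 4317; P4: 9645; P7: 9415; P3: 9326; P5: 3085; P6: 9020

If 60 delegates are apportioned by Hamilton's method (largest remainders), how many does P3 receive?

12

The standard divisor is 44808/60 ≈ 746.8.
Standard quotas: P2 5.7807, P4 12.9151, P7 12.6071, P3 12.4879, P5 4.1310, P6 12.0782.
Lower quotas: P2 5, P4 12, P7 12, P3 12, P5 4, P6 12 (sum 57, leaving 3 seats).
Remainders in descending order: P4 0.9151, P2 0.7807, P7 0.6071, P3 0.4879, P5 0.1310, P6 0.0782.
Largest remainders: P4, P2, P7 receive the extra seats.
P3 receives 12.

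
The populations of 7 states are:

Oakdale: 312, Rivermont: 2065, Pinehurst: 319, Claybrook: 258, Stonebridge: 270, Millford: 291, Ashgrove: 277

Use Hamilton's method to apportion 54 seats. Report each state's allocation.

Oakdale: 4, Rivermont: 29, Pinehurst: 5, Claybrook: 4, Stonebridge: 4, Millford: 4, Ashgrove: 4

The standard divisor is 3792/54 ≈ 70.222.
Standard quotas: Oakdale 4.443, Rivermont 29.407, Pinehurst 4.543, Claybrook 3.674, Stonebridge 3.845, Millford 4.144, Ashgrove 3.945.
Lower quotas: Oakdale 4, Rivermont 29, Pinehurst 4, Claybrook 3, Stonebridge 3, Millford 4, Ashgrove 3 (sum 50, leaving 4 seats).
Remainders in descending order: Ashgrove 0.945, Stonebridge 0.845, Claybrook 0.674, Pinehurst 0.543, Oakdale 0.443, Rivermont 0.407, Millford 0.144.
The surplus seats go to Ashgrove, Stonebridge, Claybrook, Pinehurst.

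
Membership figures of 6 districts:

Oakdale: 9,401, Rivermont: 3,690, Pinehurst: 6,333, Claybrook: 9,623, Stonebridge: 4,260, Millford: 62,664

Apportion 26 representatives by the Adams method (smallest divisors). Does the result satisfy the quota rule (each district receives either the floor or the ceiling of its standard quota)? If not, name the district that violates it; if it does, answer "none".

Millford

Standard quotas: Oakdale 2.547, Rivermont 1.000, Pinehurst 1.716, Claybrook 2.607, Stonebridge 1.154, Millford 16.977.
Adams allocation: Oakdale 3, Rivermont 1, Pinehurst 2, Claybrook 3, Stonebridge 2, Millford 15.
Millford has quota 16.977 (lower 16, upper 17) but receives 15 — outside the quota interval.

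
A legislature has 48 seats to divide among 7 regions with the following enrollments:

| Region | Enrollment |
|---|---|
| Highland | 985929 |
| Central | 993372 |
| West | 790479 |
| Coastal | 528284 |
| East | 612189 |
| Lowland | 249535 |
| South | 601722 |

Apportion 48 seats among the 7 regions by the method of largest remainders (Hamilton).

Total 4761510; standard divisor 4761510/48 ≈ 99198.125.
Standard quotas: Highland 9.9390, Central 10.0140, West 7.9687, Coastal 5.3255, East 6.1714, Lowland 2.5155, South 6.0659.
Lower quotas: Highland 9, Central 10, West 7, Coastal 5, East 6, Lowland 2, South 6 (sum 45, leaving 3 seats).
Remainders in descending order: West 0.9687, Highland 0.9390, Lowland 0.5155, Coastal 0.3255, East 0.1714, South 0.0659, Central 0.0140.
The surplus seats go to West, Highland, Lowland.

Highland 10, Central 10, West 8, Coastal 5, East 6, Lowland 3, South 6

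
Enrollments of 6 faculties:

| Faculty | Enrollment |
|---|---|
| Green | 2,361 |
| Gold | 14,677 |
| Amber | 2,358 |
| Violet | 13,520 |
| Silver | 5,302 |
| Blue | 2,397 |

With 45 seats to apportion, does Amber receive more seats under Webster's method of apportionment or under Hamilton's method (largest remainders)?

Webster: Green 3, Gold 16, Amber 3, Violet 14, Silver 6, Blue 3.
Hamilton: Green 3, Gold 16, Amber 2, Violet 15, Silver 6, Blue 3.
Amber gets 3 under Webster and 2 under Hamilton.

Webster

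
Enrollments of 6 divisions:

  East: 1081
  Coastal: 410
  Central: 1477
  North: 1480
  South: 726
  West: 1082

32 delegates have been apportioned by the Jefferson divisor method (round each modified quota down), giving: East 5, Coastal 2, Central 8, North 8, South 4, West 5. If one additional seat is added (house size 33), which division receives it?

West

Priority for the next seat is population ÷ (current seats + 1).
Priorities: East 180.167, Coastal 136.667, Central 164.111, North 164.444, South 145.200, West 180.333.
Highest priority: West.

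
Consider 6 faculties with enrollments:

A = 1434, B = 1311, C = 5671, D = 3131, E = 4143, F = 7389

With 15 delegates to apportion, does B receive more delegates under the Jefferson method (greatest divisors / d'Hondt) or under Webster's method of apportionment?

Jefferson: A 1, B 0, C 4, D 2, E 3, F 5.
Webster: A 1, B 1, C 3, D 2, E 3, F 5.
B gets 0 under Jefferson and 1 under Webster.

Webster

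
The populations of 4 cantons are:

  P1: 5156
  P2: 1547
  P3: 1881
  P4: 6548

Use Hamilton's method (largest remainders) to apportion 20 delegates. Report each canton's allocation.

Total 15132; standard divisor 15132/20 ≈ 756.6.
Standard quotas: P1 6.8147, P2 2.0447, P3 2.4861, P4 8.6545.
Lower quotas: P1 6, P2 2, P3 2, P4 8 (sum 18, leaving 2 seats).
Remainders in descending order: P1 0.8147, P4 0.6545, P3 0.4861, P2 0.0447.
The surplus seats go to P1, P4.

P1: 7, P2: 2, P3: 2, P4: 9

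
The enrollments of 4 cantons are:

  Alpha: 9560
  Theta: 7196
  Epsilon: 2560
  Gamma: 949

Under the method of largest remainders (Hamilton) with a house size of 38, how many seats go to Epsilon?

The standard divisor is 20265/38 ≈ 533.289.
Standard quotas: Alpha 17.9265, Theta 13.4936, Epsilon 4.8004, Gamma 1.7795.
Lower quotas: Alpha 17, Theta 13, Epsilon 4, Gamma 1 (sum 35, leaving 3 seats).
Remainders in descending order: Alpha 0.9265, Epsilon 0.8004, Gamma 0.7795, Theta 0.4936.
The surplus seats go to Alpha, Epsilon, Gamma.
Epsilon receives 5.

5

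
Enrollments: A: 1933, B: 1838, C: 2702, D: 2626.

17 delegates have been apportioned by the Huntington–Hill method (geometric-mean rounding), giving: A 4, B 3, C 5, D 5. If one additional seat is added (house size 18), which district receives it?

Priority for the next seat is population ÷ (√(s·(s+1))).
Priorities: A 432.232, B 530.585, C 493.315, D 479.440.
Highest priority: B.

B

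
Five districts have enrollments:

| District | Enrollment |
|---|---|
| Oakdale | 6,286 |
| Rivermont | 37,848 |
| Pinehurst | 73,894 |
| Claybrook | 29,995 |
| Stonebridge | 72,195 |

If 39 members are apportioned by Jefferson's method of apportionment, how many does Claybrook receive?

5

Standard divisor 220218/39 ≈ 5646.615; standard quotas: Oakdale 1.113, Rivermont 6.703, Pinehurst 13.086, Claybrook 5.312, Stonebridge 12.786.
Rounding down gives 1, 6, 13, 5, 12 = 37 seats, so the divisor must be adjusted.
With modified divisor 5300: modified quotas Oakdale 1.186, Rivermont 7.141, Pinehurst 13.942, Claybrook 5.659, Stonebridge 13.622.
Rounding down: Oakdale 1, Rivermont 7, Pinehurst 13, Claybrook 5, Stonebridge 13 (total 39).
Claybrook receives 5.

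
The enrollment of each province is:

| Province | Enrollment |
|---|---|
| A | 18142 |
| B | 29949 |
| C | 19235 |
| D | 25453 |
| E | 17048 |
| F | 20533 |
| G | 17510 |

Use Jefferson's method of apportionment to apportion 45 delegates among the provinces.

A 6, B 9, C 6, D 8, E 5, F 6, G 5

Standard divisor 147870/45 ≈ 3286; standard quotas: A 5.521, B 9.114, C 5.854, D 7.746, E 5.188, F 6.249, G 5.329.
Rounding down gives 5, 9, 5, 7, 5, 6, 5 = 42 seats, so the divisor must be adjusted.
With modified divisor 3010: modified quotas A 6.027, B 9.950, C 6.390, D 8.456, E 5.664, F 6.822, G 5.817.
Rounding down: A 6, B 9, C 6, D 8, E 5, F 6, G 5 (total 45).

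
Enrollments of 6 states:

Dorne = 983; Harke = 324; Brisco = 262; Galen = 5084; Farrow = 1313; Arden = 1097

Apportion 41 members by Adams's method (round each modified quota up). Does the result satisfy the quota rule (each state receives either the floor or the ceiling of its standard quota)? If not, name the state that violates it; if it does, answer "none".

Standard quotas: Dorne 4.447, Harke 1.466, Brisco 1.185, Galen 22.999, Farrow 5.940, Arden 4.963.
Adams allocation: Dorne 5, Harke 2, Brisco 2, Galen 21, Farrow 6, Arden 5.
Galen has quota 22.999 (lower 22, upper 23) but receives 21 — outside the quota interval.

Galen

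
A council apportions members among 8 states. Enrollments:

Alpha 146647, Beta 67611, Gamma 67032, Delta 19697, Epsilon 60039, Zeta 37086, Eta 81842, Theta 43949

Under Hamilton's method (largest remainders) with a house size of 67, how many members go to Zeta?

5

Standard divisor: 523903 ÷ 67 ≈ 7819.448.
Standard quotas: Alpha 18.7541, Beta 8.6465, Gamma 8.5725, Delta 2.5190, Epsilon 7.6782, Zeta 4.7428, Eta 10.4665, Theta 5.6205.
Lower quotas: Alpha 18, Beta 8, Gamma 8, Delta 2, Epsilon 7, Zeta 4, Eta 10, Theta 5 (sum 62, leaving 5 seats).
Remainders in descending order: Alpha 0.7541, Zeta 0.7428, Epsilon 0.6782, Beta 0.6465, Theta 0.6205, Gamma 0.5725, Delta 0.5190, Eta 0.4665.
Largest remainders: Alpha, Zeta, Epsilon, Beta, Theta receive the extra seats.
Zeta receives 5.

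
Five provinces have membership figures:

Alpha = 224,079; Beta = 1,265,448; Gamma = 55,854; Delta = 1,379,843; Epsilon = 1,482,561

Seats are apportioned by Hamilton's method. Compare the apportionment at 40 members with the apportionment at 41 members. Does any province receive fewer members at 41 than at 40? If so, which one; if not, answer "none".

Gamma

At 40 seats: Alpha 2, Beta 11, Gamma 1, Delta 13, Epsilon 13.
At 41 seats: Alpha 2, Beta 12, Gamma 0, Delta 13, Epsilon 14.
Gamma drops from 1 to 0.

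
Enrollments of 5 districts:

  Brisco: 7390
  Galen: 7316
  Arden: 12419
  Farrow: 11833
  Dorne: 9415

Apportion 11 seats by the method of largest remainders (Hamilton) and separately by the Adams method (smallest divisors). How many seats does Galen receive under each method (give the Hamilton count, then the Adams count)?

1 and 2

Hamilton: Brisco 2, Galen 1, Arden 3, Farrow 3, Dorne 2.
Adams: Brisco 2, Galen 2, Arden 3, Farrow 2, Dorne 2.
Galen gets 1 under Hamilton and 2 under Adams.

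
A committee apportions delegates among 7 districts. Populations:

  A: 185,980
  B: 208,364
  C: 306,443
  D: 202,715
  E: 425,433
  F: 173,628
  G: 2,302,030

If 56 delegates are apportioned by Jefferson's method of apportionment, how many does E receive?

Standard divisor 3804593/56 ≈ 67939.161; standard quotas: A 2.737, B 3.067, C 4.511, D 2.984, E 6.262, F 2.556, G 33.884.
Rounding down gives 2, 3, 4, 2, 6, 2, 33 = 52 seats, so the divisor must be adjusted.
With modified divisor 63100: modified quotas A 2.947, B 3.302, C 4.856, D 3.213, E 6.742, F 2.752, G 36.482.
Rounding down: A 2, B 3, C 4, D 3, E 6, F 2, G 36 (total 56).
E receives 6.

6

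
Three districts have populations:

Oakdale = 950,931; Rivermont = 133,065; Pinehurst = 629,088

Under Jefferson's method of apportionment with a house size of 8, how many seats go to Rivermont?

0

Standard divisor 1713084/8 ≈ 214135.5; standard quotas: Oakdale 4.441, Rivermont 0.621, Pinehurst 2.938.
Rounding down gives 4, 0, 2 = 6 seats, so the divisor must be adjusted.
With modified divisor 174300: modified quotas Oakdale 5.456, Rivermont 0.763, Pinehurst 3.609.
Rounding down: Oakdale 5, Rivermont 0, Pinehurst 3 (total 8).
Rivermont receives 0.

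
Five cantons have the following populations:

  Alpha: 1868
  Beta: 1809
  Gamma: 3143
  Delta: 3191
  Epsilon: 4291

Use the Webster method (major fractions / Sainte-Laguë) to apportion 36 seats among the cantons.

Standard divisor 14302/36 ≈ 397.278; standard quotas: Alpha 4.702, Beta 4.553, Gamma 7.911, Delta 8.032, Epsilon 10.801.
Rounding to the nearest integer gives 5, 5, 8, 8, 11 = 37 seats, so the divisor must be adjusted.
With modified divisor 405: modified quotas Alpha 4.612, Beta 4.467, Gamma 7.760, Delta 7.879, Epsilon 10.595.
Rounding to the nearest integer: Alpha 5, Beta 4, Gamma 8, Delta 8, Epsilon 11 (total 36).

Alpha=5; Beta=4; Gamma=8; Delta=8; Epsilon=11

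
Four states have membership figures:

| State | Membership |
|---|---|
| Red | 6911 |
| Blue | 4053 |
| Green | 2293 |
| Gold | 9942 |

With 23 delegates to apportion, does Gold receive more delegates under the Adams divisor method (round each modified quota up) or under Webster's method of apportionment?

Adams: Red 7, Blue 4, Green 3, Gold 9.
Webster: Red 7, Blue 4, Green 2, Gold 10.
Gold gets 9 under Adams and 10 under Webster.

Webster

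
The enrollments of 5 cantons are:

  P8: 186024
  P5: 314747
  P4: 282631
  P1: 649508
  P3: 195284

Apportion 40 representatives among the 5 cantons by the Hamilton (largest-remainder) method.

P8=4, P5=8, P4=7, P1=16, P3=5

Total 1628194; standard divisor 1628194/40 ≈ 40704.85.
Standard quotas: P8 4.5701, P5 7.7324, P4 6.9434, P1 15.9565, P3 4.7976.
Lower quotas: P8 4, P5 7, P4 6, P1 15, P3 4 (sum 36, leaving 4 seats).
Remainders in descending order: P1 0.9565, P4 0.9434, P3 0.7976, P5 0.7324, P8 0.5701.
Largest remainders: P1, P4, P3, P5 receive the extra seats.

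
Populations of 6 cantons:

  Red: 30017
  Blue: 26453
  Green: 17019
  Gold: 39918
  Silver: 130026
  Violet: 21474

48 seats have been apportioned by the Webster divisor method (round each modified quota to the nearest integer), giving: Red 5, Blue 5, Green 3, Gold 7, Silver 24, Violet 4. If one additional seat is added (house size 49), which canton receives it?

Red

Priority for the next seat is population ÷ (current seats + 0.5).
Priorities: Red 5457.636, Blue 4809.636, Green 4862.571, Gold 5322.400, Silver 5307.184, Violet 4772.000.
Highest priority: Red.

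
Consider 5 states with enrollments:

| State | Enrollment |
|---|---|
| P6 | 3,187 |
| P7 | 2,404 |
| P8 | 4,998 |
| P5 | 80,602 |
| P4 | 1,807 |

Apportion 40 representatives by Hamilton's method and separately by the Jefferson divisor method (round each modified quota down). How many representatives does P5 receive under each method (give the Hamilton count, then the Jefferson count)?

35 and 36

Hamilton: P6 1, P7 1, P8 2, P5 35, P4 1.
Jefferson: P6 1, P7 1, P8 2, P5 36, P4 0.
P5 gets 35 under Hamilton and 36 under Jefferson.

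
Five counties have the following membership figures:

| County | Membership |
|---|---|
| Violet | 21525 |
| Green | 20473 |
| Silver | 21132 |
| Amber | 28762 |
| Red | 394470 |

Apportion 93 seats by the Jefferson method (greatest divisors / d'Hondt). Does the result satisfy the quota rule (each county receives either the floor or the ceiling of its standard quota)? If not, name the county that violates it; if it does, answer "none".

Standard quotas: Violet 4.116, Green 3.915, Silver 4.041, Amber 5.500, Red 75.429.
Jefferson allocation: Violet 4, Green 3, Silver 4, Amber 5, Red 77.
Red has quota 75.429 (lower 75, upper 76) but receives 77 — outside the quota interval.

Red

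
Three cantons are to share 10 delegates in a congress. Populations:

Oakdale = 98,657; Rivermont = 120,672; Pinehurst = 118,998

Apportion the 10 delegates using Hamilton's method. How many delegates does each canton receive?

Standard divisor: 338327 ÷ 10 ≈ 33832.7.
Standard quotas: Oakdale 2.9160, Rivermont 3.5667, Pinehurst 3.5172.
Lower quotas: Oakdale 2, Rivermont 3, Pinehurst 3 (sum 8, leaving 2 seats).
Remainders in descending order: Oakdale 0.9160, Rivermont 0.5667, Pinehurst 0.5172.
The surplus seats go to Oakdale, Rivermont.

Oakdale=3; Rivermont=4; Pinehurst=3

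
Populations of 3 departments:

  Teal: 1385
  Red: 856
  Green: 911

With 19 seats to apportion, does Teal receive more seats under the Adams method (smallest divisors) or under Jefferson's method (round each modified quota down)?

Adams: Teal 8, Red 5, Green 6.
Jefferson: Teal 9, Red 5, Green 5.
Teal gets 8 under Adams and 9 under Jefferson.

Jefferson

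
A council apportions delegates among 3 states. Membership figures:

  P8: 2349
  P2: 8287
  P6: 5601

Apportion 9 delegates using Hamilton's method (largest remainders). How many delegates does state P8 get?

Total 16237; standard divisor 16237/9 ≈ 1804.111.
Standard quotas: P8 1.3020, P2 4.5934, P6 3.1046.
Lower quotas: P8 1, P2 4, P6 3 (sum 8, leaving 1 seat).
Remainders in descending order: P2 0.5934, P8 0.3020, P6 0.1046.
The surplus seat goes to P2.
P8 receives 1.

1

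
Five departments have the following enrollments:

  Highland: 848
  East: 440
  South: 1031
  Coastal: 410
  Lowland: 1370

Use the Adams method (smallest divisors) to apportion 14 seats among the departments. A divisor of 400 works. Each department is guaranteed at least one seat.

Highland 3, East 2, South 3, Coastal 2, Lowland 4

With modified divisor 400: modified quotas Highland 2.120, East 1.100, South 2.578, Coastal 1.025, Lowland 3.425.
Rounding up: Highland 3, East 2, South 3, Coastal 2, Lowland 4 (total 14).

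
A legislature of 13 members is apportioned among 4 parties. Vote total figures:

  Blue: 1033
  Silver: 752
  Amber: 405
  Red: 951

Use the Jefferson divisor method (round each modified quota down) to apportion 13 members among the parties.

Standard divisor 3141/13 ≈ 241.615; standard quotas: Blue 4.275, Silver 3.112, Amber 1.676, Red 3.936.
Rounding down gives 4, 3, 1, 3 = 11 seats, so the divisor must be adjusted.
With modified divisor 205: modified quotas Blue 5.039, Silver 3.668, Amber 1.976, Red 4.639.
Rounding down: Blue 5, Silver 3, Amber 1, Red 4 (total 13).

Blue=5; Silver=3; Amber=1; Red=4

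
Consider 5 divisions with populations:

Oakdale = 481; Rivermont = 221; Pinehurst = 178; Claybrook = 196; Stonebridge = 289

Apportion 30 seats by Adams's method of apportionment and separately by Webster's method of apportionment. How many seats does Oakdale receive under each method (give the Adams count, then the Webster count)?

Adams: Oakdale 10, Rivermont 5, Pinehurst 4, Claybrook 5, Stonebridge 6.
Webster: Oakdale 11, Rivermont 5, Pinehurst 4, Claybrook 4, Stonebridge 6.
Oakdale gets 10 under Adams and 11 under Webster.

10 and 11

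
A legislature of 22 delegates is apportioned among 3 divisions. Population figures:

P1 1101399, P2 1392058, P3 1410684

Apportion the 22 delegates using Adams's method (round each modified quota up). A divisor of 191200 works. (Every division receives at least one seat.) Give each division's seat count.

P1: 6, P2: 8, P3: 8

With modified divisor 191200: modified quotas P1 5.760, P2 7.281, P3 7.378.
Rounding up: P1 6, P2 8, P3 8 (total 22).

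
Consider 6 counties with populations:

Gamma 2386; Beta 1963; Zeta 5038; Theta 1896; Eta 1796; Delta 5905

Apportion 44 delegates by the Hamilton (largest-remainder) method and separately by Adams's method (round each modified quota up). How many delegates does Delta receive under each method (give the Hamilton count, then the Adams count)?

14 and 13

Hamilton: Gamma 5, Beta 5, Zeta 12, Theta 4, Eta 4, Delta 14.
Adams: Gamma 6, Beta 5, Zeta 11, Theta 5, Eta 4, Delta 13.
Delta gets 14 under Hamilton and 13 under Adams.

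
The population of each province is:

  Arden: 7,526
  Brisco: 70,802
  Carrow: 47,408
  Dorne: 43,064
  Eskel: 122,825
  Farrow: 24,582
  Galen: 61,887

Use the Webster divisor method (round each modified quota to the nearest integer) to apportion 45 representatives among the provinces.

Arden 1, Brisco 8, Carrow 6, Dorne 5, Eskel 15, Farrow 3, Galen 7

Standard divisor 378094/45 ≈ 8402.089; standard quotas: Arden 0.896, Brisco 8.427, Carrow 5.642, Dorne 5.125, Eskel 14.618, Farrow 2.926, Galen 7.366.
Rounding to the nearest integer gives Arden 1, Brisco 8, Carrow 6, Dorne 5, Eskel 15, Farrow 3, Galen 7 — total 45, matching the house size, so no adjustment is needed.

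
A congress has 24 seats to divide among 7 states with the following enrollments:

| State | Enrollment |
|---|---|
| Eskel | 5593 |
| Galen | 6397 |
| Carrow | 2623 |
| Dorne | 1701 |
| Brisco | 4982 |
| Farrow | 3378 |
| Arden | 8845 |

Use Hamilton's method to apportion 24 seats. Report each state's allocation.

Eskel 4; Galen 5; Carrow 2; Dorne 1; Brisco 4; Farrow 2; Arden 6

Standard divisor: 33519 ÷ 24 ≈ 1396.625.
Standard quotas: Eskel 4.0047, Galen 4.5803, Carrow 1.8781, Dorne 1.2179, Brisco 3.5672, Farrow 2.4187, Arden 6.3331.
Lower quotas: Eskel 4, Galen 4, Carrow 1, Dorne 1, Brisco 3, Farrow 2, Arden 6 (sum 21, leaving 3 seats).
Remainders in descending order: Carrow 0.8781, Galen 0.5803, Brisco 0.5672, Farrow 0.4187, Arden 0.3331, Dorne 0.2179, Eskel 0.0047.
Largest remainders: Carrow, Galen, Brisco receive the extra seats.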